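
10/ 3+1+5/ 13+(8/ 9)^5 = 4047656/ 767637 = 5.27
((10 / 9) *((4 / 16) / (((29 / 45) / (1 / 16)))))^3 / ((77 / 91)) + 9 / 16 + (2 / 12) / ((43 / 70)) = 945604512757 / 1134034649088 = 0.83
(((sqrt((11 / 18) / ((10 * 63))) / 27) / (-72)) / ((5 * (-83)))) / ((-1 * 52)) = -sqrt(385) / 26429457600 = -0.00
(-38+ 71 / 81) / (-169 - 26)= 3007 / 15795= 0.19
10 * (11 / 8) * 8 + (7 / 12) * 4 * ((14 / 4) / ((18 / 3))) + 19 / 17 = 68837 / 612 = 112.48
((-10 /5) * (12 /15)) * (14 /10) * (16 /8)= -112 /25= -4.48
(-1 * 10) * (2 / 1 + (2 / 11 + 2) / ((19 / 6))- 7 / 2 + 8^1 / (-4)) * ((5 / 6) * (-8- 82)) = -440625 / 209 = -2108.25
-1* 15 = -15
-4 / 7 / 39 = -4 / 273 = -0.01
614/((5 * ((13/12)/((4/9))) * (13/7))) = 68768/2535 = 27.13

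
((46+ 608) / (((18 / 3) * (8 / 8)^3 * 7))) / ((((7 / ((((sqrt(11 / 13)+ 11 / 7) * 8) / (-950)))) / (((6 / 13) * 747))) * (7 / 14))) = -42991344 / 2118025 - 3908304 * sqrt(143) / 3933475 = -32.18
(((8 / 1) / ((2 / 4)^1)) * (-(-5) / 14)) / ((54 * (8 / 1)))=5 / 378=0.01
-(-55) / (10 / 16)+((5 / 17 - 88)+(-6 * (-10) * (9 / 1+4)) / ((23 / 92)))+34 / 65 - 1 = 3447398 / 1105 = 3119.82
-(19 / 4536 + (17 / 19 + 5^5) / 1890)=-714509 / 430920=-1.66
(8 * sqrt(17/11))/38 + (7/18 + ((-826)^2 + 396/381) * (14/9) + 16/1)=4 * sqrt(187)/209 + 2426214617/2286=1061336.49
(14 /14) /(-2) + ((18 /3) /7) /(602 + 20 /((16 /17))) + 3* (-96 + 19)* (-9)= 24181285 /11634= 2078.50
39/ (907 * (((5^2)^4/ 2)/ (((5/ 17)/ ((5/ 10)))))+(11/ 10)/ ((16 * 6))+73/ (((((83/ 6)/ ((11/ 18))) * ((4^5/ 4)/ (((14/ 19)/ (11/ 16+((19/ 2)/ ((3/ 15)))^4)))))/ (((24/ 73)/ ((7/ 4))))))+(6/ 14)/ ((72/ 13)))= 2805296740908480/ 21662094581744764509997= 0.00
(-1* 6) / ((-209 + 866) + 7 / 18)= -108 / 11833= -0.01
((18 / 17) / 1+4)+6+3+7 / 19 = 4660 / 323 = 14.43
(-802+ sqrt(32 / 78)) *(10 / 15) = -1604 / 3+ 8 *sqrt(39) / 117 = -534.24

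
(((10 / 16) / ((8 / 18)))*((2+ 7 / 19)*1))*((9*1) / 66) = 6075 / 13376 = 0.45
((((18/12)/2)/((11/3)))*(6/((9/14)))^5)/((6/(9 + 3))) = 8605184/297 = 28973.68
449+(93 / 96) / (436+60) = 229889 / 512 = 449.00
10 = 10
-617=-617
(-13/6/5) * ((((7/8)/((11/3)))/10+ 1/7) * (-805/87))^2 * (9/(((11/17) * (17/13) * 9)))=-94293827329/77370923520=-1.22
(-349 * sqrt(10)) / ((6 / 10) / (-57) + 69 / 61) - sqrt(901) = -2022455 * sqrt(10) / 6494 - sqrt(901) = -1014.86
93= 93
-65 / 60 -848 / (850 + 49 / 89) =-629917 / 302796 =-2.08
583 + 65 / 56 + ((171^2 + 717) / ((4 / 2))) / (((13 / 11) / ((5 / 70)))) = 1084345 / 728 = 1489.48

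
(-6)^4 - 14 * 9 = 1170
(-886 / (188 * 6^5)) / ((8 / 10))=-2215 / 2923776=-0.00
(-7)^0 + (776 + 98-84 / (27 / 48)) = 2177 / 3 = 725.67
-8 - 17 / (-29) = -215 / 29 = -7.41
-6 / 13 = -0.46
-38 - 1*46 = -84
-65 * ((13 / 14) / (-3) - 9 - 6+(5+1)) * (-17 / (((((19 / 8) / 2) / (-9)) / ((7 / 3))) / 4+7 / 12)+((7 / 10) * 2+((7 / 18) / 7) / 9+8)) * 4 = -49524.14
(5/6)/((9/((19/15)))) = 0.12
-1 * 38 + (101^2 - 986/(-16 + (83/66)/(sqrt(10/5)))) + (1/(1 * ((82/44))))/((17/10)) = 5401308 * sqrt(2)/2223383 + 15845865457137/1549697951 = 10228.57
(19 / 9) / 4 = 19 / 36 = 0.53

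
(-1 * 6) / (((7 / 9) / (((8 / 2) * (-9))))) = 1944 / 7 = 277.71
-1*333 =-333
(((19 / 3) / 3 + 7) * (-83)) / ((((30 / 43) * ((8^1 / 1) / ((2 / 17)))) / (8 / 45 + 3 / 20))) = -5.22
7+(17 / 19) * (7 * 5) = 728 / 19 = 38.32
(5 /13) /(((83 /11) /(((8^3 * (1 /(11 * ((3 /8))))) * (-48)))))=-327680 /1079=-303.69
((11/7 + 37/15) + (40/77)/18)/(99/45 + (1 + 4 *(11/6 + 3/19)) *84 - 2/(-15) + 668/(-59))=15797132/2890141485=0.01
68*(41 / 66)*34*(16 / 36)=189584 / 297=638.33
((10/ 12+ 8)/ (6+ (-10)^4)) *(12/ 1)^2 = 636/ 5003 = 0.13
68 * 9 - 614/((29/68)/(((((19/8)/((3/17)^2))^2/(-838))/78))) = 909090507995/1228320288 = 740.11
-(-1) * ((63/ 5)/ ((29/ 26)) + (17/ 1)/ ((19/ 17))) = 73027/ 2755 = 26.51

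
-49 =-49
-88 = -88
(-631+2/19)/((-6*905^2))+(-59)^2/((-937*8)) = -162463556149/349946449800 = -0.46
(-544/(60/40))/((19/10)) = -10880/57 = -190.88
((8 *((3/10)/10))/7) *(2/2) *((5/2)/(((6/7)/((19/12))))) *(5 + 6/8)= 437/480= 0.91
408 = 408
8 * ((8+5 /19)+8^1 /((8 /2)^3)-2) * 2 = 1942 /19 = 102.21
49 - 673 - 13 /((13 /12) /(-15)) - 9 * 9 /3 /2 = -915 /2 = -457.50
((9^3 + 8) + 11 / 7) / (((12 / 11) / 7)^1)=28435 / 6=4739.17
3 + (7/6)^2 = 157/36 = 4.36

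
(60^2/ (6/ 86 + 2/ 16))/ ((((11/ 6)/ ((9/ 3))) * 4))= 5572800/ 737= 7561.47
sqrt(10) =3.16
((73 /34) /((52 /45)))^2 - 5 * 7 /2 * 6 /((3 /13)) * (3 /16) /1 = -255880635 /3125824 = -81.86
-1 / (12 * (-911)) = 1 / 10932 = 0.00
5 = 5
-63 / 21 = -3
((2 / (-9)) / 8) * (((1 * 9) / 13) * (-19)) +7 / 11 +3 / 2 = 1431 / 572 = 2.50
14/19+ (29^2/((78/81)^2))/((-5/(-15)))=34955537/12844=2721.55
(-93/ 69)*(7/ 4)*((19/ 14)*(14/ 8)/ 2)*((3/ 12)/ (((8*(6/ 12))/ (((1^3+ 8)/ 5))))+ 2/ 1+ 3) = -1686307/ 117760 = -14.32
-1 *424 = -424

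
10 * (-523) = -5230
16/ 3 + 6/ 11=194/ 33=5.88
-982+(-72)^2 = 4202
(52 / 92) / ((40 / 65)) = 169 / 184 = 0.92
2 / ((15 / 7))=14 / 15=0.93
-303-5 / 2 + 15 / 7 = -4247 / 14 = -303.36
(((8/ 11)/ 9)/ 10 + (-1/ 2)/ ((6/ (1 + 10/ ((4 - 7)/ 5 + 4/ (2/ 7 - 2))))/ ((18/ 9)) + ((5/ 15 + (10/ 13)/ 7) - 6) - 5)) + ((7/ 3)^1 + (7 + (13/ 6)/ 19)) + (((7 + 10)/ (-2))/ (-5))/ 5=14363526263/ 1460032200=9.84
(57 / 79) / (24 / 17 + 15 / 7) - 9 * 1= -97990 / 11139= -8.80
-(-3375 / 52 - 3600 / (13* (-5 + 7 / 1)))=10575 / 52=203.37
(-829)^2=687241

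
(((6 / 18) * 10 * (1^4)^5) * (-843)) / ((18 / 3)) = -1405 / 3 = -468.33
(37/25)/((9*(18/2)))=37/2025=0.02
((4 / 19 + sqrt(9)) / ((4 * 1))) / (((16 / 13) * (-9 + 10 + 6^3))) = 793 / 263872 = 0.00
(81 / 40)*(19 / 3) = 513 / 40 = 12.82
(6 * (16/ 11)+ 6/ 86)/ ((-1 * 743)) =-0.01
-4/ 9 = -0.44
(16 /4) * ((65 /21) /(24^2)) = 65 /3024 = 0.02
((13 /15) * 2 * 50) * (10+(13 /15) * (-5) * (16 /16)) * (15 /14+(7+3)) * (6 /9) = 685100 /189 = 3624.87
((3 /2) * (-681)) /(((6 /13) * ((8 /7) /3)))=-185913 /32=-5809.78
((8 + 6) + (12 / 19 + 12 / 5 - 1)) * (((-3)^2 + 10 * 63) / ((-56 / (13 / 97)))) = -12651561 / 516040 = -24.52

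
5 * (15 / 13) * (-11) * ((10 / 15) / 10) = -55 / 13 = -4.23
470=470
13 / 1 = 13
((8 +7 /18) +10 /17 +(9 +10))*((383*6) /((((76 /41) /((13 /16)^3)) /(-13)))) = -3839551851863 /15876096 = -241844.84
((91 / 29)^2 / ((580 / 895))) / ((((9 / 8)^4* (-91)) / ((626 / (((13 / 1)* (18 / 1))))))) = -401601536 / 1440146061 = -0.28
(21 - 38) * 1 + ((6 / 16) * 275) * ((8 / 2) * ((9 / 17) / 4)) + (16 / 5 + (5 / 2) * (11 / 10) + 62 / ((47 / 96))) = 5439077 / 31960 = 170.18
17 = 17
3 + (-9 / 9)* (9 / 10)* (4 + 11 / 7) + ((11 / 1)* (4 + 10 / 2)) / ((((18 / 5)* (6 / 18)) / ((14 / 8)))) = 39861 / 280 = 142.36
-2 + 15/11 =-7/11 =-0.64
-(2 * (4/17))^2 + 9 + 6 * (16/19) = 75947/5491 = 13.83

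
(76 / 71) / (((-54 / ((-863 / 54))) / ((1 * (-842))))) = -13806274 / 51759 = -266.74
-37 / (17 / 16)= -592 / 17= -34.82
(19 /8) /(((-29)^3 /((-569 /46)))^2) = 6151459 /10069169177888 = 0.00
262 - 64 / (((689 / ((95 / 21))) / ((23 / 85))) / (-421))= 76219454 / 245973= 309.87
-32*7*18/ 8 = -504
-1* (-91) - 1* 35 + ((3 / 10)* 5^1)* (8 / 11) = 628 / 11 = 57.09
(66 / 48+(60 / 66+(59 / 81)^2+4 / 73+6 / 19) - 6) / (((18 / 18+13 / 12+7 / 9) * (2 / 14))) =-15778636307 / 2291204718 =-6.89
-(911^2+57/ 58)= -48135475/ 58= -829921.98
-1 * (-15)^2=-225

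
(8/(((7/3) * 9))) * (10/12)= 20/63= 0.32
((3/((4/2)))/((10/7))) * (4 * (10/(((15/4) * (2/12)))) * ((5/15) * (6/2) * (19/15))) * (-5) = -2128/5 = -425.60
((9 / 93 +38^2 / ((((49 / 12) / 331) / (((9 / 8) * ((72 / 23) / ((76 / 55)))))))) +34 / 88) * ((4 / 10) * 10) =458591100853 / 384307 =1193293.65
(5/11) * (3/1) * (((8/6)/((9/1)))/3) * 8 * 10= 1600/297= 5.39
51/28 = 1.82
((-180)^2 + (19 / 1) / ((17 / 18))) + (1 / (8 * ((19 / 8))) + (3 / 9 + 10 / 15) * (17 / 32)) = 335100371 / 10336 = 32420.70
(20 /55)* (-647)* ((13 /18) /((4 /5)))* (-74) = 1556035 /99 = 15717.53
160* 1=160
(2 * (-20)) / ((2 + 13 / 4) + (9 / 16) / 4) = -512 / 69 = -7.42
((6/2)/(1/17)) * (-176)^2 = 1579776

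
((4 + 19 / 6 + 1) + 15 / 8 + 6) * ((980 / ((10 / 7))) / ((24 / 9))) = 132055 / 32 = 4126.72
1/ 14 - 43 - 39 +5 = -1077/ 14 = -76.93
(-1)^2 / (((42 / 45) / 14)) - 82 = -67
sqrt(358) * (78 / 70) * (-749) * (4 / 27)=-5564 * sqrt(358) / 45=-2339.46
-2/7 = -0.29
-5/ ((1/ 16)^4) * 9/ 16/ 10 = -18432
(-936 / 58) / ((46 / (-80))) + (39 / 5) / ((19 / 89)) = 4093557 / 63365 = 64.60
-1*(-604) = 604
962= 962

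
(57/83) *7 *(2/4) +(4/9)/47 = 169441/70218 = 2.41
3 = 3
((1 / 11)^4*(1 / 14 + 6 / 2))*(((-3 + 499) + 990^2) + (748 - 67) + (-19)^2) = 3015031 / 14641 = 205.93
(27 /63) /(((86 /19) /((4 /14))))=57 /2107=0.03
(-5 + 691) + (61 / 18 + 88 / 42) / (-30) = 2592389 / 3780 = 685.82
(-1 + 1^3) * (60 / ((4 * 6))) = 0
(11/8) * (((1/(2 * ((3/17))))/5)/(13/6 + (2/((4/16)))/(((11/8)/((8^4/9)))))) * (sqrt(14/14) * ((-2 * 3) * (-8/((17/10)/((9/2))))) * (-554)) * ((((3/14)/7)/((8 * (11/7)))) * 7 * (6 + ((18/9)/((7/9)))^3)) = -2920960845/359955862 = -8.11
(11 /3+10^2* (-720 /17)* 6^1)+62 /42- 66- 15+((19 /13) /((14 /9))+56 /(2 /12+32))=-15218128851 /597142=-25484.94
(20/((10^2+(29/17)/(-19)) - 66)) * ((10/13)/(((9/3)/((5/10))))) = 32300/427167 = 0.08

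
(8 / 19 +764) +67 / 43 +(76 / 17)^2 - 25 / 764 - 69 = 129327714935 / 180390332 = 716.93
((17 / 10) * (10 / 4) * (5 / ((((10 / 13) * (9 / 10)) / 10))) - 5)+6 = 5543 / 18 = 307.94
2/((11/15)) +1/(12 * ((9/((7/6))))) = 2.74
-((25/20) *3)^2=-225/16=-14.06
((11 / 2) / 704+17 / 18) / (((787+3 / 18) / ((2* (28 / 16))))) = 7679 / 1813632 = 0.00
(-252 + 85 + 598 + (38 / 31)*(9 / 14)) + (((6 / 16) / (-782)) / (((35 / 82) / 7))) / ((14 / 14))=431.78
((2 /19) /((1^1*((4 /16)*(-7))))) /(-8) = 1 /133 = 0.01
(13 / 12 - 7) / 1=-71 / 12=-5.92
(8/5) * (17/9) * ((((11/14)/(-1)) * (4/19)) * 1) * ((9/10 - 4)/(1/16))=742016/29925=24.80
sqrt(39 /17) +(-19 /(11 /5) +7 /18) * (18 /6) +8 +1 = -1039 /66 +sqrt(663) /17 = -14.23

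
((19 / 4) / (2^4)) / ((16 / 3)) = 57 / 1024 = 0.06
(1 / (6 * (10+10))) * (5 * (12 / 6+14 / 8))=5 / 32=0.16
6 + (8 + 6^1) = 20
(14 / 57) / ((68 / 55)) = 385 / 1938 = 0.20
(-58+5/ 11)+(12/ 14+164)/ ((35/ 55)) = 108617/ 539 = 201.52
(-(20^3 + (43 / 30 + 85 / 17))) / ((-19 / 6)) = 240193 / 95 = 2528.35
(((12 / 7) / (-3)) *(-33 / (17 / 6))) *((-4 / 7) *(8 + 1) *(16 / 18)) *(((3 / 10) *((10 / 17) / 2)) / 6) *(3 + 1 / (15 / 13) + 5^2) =-914496 / 70805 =-12.92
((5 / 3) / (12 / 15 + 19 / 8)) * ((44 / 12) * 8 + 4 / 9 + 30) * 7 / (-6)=-376600 / 10287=-36.61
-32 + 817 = 785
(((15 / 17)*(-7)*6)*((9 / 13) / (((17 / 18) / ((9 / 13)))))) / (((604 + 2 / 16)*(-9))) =30240 / 8742539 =0.00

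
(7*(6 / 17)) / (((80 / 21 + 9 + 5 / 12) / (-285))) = -1005480 / 18887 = -53.24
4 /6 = 2 /3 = 0.67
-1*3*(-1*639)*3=5751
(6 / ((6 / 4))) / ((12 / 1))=1 / 3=0.33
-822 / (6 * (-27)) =137 / 27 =5.07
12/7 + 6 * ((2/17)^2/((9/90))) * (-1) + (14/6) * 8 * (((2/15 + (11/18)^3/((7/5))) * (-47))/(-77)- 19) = -85266646007/243336555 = -350.41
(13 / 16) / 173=13 / 2768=0.00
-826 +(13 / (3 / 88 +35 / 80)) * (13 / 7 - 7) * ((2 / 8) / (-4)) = -474758 / 581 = -817.14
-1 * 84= -84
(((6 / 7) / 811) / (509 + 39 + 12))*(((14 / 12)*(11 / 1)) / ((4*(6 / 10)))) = 11 / 1089984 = 0.00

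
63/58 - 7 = -5.91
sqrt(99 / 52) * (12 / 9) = 2 * sqrt(143) / 13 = 1.84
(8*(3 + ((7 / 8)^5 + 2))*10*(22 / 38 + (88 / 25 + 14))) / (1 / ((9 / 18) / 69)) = 1553022259 / 26849280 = 57.84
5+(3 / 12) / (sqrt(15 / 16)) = sqrt(15) / 15+5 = 5.26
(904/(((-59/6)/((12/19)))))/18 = -3616/1121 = -3.23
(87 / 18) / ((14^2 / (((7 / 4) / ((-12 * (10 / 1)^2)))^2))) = 29 / 552960000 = 0.00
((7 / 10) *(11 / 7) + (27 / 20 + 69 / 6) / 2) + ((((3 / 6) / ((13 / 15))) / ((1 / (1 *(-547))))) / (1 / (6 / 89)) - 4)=-821463 / 46280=-17.75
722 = 722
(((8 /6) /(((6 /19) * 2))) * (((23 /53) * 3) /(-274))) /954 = -437 /41561964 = -0.00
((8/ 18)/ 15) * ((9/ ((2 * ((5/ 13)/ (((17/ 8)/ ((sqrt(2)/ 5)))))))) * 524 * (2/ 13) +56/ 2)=112/ 135 +2227 * sqrt(2)/ 15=210.79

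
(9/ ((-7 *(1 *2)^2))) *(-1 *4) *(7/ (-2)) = -4.50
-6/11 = -0.55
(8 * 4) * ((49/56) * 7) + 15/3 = 201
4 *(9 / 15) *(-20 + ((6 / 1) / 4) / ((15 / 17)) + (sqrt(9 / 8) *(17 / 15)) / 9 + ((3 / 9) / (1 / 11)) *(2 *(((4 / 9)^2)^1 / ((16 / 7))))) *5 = -85858 / 405 + 17 *sqrt(2) / 15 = -210.39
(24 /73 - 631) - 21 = -47572 /73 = -651.67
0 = 0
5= 5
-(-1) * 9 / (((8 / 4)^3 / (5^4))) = 5625 / 8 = 703.12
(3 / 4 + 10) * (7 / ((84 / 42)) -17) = -1161 / 8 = -145.12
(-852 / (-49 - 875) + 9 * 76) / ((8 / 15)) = 791085 / 616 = 1284.23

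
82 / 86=41 / 43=0.95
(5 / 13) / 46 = 5 / 598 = 0.01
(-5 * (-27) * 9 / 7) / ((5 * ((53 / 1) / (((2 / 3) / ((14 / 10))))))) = 810 / 2597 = 0.31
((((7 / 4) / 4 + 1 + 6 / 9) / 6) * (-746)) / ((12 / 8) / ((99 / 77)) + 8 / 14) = -150.52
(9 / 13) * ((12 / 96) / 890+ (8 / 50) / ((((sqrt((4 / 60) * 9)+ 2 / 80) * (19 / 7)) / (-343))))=140691843 / 240933680 - 790272 * sqrt(15) / 169195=-17.51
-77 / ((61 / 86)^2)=-153.05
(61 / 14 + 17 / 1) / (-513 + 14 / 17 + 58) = -5083 / 108094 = -0.05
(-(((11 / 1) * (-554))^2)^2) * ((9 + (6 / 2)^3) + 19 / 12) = -155498552307248524 / 3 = -51832850769082841.33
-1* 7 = -7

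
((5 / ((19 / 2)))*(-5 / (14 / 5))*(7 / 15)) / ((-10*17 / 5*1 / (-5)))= -125 / 1938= -0.06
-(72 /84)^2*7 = -36 /7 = -5.14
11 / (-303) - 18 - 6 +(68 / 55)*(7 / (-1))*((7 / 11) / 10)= -22535873 / 916575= -24.59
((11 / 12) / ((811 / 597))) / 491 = 0.00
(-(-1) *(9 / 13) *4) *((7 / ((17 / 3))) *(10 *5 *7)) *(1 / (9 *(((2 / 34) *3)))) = 9800 / 13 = 753.85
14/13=1.08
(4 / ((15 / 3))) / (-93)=-4 / 465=-0.01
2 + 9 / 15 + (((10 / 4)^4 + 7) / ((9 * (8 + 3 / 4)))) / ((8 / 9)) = 3649 / 1120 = 3.26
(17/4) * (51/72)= 289/96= 3.01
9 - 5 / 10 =17 / 2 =8.50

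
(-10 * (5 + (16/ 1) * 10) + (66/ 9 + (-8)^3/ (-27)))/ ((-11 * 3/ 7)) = 344.42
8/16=1/2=0.50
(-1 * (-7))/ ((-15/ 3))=-7/ 5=-1.40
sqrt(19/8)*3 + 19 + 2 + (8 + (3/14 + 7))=3*sqrt(38)/4 + 507/14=40.84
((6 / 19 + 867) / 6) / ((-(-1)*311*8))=0.06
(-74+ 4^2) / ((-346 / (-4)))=-116 / 173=-0.67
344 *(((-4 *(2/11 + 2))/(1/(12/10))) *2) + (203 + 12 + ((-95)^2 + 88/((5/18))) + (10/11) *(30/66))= 1422946/605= 2351.98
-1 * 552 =-552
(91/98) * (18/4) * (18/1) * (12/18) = 351/7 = 50.14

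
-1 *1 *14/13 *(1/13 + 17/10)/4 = -1617/3380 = -0.48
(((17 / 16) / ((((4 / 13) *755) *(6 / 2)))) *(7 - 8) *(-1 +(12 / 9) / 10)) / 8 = 2873 / 17395200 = 0.00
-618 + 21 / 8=-4923 / 8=-615.38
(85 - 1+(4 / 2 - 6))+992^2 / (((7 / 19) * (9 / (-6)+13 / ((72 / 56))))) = 10859248 / 35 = 310264.23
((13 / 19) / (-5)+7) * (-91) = -624.55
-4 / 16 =-1 / 4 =-0.25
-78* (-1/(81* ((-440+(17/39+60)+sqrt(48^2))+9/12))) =-1352/464463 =-0.00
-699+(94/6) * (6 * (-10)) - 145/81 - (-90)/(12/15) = -247583/162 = -1528.29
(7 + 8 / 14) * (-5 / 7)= -265 / 49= -5.41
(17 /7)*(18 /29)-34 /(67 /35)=-221068 /13601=-16.25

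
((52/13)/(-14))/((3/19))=-38/21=-1.81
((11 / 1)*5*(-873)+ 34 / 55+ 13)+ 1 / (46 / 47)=-121440911 / 2530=-48000.36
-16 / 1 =-16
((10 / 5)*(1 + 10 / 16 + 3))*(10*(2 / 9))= 185 / 9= 20.56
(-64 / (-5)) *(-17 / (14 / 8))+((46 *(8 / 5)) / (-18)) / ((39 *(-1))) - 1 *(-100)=-24.24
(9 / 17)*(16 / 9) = 16 / 17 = 0.94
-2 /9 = -0.22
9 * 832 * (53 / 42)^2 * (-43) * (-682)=17134360672 / 49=349680830.04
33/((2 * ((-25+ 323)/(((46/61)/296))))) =759/5380688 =0.00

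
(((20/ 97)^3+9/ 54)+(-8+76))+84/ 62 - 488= -71038240301/ 169757178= -418.47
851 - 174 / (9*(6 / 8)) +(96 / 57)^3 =51236705 / 61731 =830.00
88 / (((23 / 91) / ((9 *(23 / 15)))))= 4804.80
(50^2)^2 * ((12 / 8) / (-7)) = -9375000 / 7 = -1339285.71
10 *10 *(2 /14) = 100 /7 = 14.29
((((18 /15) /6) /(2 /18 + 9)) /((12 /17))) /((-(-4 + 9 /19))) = 969 /109880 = 0.01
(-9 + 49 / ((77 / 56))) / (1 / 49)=14357 / 11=1305.18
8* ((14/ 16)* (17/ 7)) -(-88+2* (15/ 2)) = 90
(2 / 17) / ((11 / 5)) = 10 / 187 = 0.05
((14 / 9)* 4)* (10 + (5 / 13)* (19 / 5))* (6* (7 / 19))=157.65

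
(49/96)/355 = 49/34080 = 0.00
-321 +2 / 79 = -25357 / 79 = -320.97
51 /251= 0.20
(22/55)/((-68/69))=-69/170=-0.41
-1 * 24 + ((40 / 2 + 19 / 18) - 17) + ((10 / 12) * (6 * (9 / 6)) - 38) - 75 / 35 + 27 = -1612 / 63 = -25.59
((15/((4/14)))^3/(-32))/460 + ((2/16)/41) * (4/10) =-9.83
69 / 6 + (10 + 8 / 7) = 317 / 14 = 22.64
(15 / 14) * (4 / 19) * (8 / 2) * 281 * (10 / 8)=42150 / 133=316.92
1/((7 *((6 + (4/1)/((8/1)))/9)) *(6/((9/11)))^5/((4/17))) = 0.00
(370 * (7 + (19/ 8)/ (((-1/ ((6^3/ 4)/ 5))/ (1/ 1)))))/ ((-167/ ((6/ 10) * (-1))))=-41403/ 1670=-24.79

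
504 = 504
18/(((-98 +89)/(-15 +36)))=-42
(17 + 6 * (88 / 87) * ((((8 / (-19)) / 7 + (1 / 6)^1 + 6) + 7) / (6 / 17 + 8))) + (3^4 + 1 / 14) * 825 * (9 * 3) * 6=8901579898654 / 821541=10835222.95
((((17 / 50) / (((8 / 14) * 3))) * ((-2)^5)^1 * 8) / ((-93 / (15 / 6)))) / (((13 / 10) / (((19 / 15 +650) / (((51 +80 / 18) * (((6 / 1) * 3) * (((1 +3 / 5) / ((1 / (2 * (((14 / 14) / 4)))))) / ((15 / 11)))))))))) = 23250220 / 19908603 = 1.17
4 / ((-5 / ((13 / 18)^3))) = -2197 / 7290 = -0.30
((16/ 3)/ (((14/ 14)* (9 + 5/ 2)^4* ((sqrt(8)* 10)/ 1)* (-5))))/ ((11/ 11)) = -0.00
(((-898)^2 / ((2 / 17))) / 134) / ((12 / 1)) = 3427217 / 804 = 4262.71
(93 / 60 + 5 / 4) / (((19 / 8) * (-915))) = -112 / 86925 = -0.00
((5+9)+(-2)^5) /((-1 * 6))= 3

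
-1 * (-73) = 73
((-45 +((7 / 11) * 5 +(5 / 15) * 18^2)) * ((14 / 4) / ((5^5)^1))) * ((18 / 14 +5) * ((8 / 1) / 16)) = 728 / 3125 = 0.23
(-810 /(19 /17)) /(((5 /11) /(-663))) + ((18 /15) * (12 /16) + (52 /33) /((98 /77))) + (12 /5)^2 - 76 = 21087809467 /19950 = 1057033.06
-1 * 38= -38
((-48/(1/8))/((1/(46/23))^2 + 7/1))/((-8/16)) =3072/29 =105.93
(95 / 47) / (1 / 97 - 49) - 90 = -20110175 / 223344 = -90.04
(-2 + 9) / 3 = 7 / 3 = 2.33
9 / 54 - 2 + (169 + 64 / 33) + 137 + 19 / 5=102269 / 330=309.91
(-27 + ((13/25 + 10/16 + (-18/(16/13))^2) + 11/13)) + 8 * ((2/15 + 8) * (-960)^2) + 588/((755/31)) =188340123020371/3140800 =59965653.02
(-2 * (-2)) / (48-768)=-1 / 180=-0.01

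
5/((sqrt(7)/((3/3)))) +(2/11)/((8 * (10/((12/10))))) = 3/1100 +5 * sqrt(7)/7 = 1.89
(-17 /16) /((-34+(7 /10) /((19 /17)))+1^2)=1615 /49208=0.03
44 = 44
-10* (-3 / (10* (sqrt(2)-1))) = 7.24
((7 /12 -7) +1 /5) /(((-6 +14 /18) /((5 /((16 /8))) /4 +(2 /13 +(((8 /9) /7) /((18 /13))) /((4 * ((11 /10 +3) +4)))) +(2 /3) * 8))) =7.28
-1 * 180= -180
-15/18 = -5/6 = -0.83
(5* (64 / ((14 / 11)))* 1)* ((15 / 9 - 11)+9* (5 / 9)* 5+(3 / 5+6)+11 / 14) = 852016 / 147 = 5796.03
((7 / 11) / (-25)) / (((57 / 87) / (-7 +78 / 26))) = 812 / 5225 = 0.16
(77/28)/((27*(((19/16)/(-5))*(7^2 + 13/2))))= -440/56943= -0.01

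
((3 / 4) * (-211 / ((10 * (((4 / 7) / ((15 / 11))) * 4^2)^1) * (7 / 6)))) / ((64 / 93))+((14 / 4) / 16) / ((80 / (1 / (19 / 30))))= -10051815 / 3424256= -2.94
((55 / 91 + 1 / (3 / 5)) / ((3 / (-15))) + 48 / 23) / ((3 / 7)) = -58196 / 2691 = -21.63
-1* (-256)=256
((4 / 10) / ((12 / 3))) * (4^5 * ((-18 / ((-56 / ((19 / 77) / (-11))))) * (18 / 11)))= -393984 / 326095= -1.21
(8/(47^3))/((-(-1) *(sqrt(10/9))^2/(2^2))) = 144/519115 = 0.00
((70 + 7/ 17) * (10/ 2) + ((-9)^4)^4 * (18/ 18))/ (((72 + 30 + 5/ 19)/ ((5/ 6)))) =15100095894746.81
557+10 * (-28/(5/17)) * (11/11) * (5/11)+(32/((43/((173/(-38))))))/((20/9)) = 5515687/44935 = 122.75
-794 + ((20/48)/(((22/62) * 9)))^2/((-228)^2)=-58253641333799/73367306496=-794.00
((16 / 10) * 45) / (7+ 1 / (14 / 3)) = 1008 / 101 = 9.98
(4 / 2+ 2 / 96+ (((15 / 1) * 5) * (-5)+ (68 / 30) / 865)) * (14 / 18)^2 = -1264688873 / 5605200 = -225.63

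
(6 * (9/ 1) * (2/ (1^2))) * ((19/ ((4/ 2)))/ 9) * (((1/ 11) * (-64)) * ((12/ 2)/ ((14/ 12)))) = -262656/ 77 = -3411.12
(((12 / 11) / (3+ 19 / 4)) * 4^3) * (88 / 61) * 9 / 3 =73728 / 1891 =38.99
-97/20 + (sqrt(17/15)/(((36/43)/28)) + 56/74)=-3029/740 + 301 *sqrt(255)/135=31.51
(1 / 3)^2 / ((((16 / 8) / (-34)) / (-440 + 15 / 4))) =29665 / 36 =824.03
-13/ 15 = -0.87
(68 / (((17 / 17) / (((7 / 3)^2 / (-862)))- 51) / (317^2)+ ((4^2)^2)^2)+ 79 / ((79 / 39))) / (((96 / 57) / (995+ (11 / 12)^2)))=34290708895009853711 / 1486986383642112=23060.54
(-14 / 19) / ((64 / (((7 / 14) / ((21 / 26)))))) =-13 / 1824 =-0.01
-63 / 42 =-3 / 2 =-1.50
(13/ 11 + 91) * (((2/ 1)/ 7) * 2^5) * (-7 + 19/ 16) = -377208/ 77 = -4898.81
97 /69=1.41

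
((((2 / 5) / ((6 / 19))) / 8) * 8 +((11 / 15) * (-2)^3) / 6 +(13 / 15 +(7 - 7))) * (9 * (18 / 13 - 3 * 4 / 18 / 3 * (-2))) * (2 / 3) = 1712 / 135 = 12.68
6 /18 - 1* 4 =-11 /3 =-3.67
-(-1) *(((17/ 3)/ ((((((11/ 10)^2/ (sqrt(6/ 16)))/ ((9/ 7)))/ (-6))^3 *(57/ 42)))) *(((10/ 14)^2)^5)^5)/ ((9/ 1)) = -1651079273301547800656408071517944335937500000 *sqrt(6)/ 2966250282887685154297135298650934879423078386540459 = -0.00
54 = 54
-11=-11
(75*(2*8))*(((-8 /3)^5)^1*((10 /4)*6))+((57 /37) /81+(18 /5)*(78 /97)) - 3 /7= -2744098736956 /1130535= -2427256.77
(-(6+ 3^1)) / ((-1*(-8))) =-9 / 8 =-1.12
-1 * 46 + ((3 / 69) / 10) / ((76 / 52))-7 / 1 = -231597 / 4370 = -53.00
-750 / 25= -30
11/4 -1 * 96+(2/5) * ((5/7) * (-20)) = -2771/28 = -98.96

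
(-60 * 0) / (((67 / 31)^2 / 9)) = 0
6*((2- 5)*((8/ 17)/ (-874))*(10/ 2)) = 360/ 7429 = 0.05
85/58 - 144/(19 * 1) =-6737/1102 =-6.11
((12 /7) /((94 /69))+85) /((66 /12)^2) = 113516 /39809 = 2.85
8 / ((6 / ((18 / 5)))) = 24 / 5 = 4.80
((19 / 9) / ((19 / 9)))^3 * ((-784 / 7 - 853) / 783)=-965 / 783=-1.23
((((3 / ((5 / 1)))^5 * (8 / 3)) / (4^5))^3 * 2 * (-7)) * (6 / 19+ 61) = -866780271 / 121600000000000000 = -0.00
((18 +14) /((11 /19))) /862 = 304 /4741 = 0.06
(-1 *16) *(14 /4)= -56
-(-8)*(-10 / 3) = -80 / 3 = -26.67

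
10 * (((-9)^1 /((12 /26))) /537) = -65 /179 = -0.36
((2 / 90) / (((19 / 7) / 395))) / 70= 79 / 1710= 0.05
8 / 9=0.89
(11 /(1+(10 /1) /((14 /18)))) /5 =77 /485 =0.16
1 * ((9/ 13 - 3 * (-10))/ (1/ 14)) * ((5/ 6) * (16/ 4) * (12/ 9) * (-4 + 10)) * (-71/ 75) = -10847.34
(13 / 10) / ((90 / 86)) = 559 / 450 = 1.24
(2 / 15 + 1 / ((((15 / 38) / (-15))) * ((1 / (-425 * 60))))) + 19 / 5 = 14535059 / 15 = 969003.93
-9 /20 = -0.45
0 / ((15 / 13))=0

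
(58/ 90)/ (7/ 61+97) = 1769/ 266580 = 0.01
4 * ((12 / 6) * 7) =56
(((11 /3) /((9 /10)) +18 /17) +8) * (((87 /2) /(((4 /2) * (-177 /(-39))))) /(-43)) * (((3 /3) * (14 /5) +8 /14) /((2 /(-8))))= 19.74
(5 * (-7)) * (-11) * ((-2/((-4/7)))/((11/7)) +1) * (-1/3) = -2485/6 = -414.17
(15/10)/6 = 1/4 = 0.25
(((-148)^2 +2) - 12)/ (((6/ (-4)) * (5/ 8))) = -116768/ 5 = -23353.60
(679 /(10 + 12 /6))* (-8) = -1358 /3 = -452.67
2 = 2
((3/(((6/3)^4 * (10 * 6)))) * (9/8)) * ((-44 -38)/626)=-369/801280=-0.00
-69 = -69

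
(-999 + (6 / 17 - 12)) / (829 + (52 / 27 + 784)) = -463887 / 741251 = -0.63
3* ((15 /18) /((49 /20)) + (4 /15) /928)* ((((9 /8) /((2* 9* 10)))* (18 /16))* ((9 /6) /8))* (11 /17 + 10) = 283685463 /19789414400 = 0.01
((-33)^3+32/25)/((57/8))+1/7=-50308583/9975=-5043.47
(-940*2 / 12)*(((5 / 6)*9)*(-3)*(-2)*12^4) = -146188800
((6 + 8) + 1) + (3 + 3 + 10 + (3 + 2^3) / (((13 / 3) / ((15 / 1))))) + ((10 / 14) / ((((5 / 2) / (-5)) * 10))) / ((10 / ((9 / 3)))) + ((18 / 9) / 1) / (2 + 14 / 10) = 1077057 / 15470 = 69.62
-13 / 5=-2.60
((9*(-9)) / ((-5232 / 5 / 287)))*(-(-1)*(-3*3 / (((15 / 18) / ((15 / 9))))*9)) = -3138345 / 872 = -3599.02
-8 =-8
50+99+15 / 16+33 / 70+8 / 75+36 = 1566731 / 8400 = 186.52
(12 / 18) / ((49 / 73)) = 146 / 147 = 0.99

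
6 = 6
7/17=0.41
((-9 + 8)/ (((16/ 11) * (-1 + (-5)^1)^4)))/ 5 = -11/ 103680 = -0.00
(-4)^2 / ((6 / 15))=40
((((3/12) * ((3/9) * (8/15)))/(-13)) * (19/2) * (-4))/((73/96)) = 2432/14235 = 0.17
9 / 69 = 3 / 23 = 0.13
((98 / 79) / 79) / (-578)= -49 / 1803649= -0.00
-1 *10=-10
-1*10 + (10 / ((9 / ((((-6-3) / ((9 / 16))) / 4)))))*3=-70 / 3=-23.33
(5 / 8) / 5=1 / 8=0.12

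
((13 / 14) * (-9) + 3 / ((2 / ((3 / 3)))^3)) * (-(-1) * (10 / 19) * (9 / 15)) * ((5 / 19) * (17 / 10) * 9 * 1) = -205173 / 20216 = -10.15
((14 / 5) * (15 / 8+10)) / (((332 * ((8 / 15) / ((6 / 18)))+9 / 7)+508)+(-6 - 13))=4655 / 143008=0.03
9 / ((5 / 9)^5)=531441 / 3125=170.06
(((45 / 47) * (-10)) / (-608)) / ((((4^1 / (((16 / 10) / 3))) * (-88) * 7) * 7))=-15 / 30804928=-0.00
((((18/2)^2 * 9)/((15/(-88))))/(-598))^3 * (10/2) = 1222297293888/668272475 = 1829.04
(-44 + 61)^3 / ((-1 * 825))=-4913 / 825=-5.96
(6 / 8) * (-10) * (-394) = 2955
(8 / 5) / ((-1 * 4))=-2 / 5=-0.40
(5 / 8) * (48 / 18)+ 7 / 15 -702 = -10498 / 15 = -699.87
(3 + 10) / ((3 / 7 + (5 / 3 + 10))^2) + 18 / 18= 70249 / 64516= 1.09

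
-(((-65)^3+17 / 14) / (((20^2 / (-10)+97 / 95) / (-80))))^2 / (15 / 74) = -3159084766145554768000 / 2015694723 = -1567243655549.10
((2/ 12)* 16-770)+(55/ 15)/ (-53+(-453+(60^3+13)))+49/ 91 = -2148245564/ 2801591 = -766.79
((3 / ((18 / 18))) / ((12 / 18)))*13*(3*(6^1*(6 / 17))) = 6318 / 17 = 371.65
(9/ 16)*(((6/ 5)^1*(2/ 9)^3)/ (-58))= -0.00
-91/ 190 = -0.48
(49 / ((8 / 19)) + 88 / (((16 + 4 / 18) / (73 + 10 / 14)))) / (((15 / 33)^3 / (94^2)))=6205039026791 / 127750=48571734.06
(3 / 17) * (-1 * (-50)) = 150 / 17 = 8.82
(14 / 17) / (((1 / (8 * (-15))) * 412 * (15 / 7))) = -196 / 1751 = -0.11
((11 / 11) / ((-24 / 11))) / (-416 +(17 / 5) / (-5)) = 25 / 22728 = 0.00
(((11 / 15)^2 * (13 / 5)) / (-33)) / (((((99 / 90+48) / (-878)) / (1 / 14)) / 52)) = 6528808 / 2319975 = 2.81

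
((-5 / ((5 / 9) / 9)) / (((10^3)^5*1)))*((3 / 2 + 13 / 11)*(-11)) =4779 / 2000000000000000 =0.00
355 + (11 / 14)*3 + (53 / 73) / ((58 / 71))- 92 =3945498 / 14819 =266.25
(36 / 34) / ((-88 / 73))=-657 / 748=-0.88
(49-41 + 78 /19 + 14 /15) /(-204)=-929 /14535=-0.06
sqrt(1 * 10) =sqrt(10) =3.16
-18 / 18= -1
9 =9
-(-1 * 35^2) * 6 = 7350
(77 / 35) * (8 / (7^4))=88 / 12005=0.01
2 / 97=0.02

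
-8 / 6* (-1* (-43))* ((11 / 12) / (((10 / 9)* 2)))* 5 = -473 / 4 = -118.25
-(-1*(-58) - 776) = 718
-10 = -10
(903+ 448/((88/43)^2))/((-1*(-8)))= 61103/484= 126.25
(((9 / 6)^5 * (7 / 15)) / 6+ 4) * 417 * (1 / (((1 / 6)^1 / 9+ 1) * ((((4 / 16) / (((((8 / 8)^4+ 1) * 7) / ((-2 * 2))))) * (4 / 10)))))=-115776297 / 1760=-65781.99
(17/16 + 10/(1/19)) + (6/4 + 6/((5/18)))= 17133/80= 214.16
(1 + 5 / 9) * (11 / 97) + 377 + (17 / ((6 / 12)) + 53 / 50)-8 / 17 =411.77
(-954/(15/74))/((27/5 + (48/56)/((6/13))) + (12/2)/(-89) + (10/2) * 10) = -2443406/29691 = -82.29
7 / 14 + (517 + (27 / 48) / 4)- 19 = 31913 / 64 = 498.64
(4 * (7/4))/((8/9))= 63/8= 7.88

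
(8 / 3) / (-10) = -4 / 15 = -0.27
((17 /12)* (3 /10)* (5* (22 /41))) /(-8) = -187 /1312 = -0.14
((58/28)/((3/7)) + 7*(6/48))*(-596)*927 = -6307617/2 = -3153808.50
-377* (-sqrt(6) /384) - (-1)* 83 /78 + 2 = 377* sqrt(6) /384 + 239 /78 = 5.47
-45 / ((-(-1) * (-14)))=45 / 14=3.21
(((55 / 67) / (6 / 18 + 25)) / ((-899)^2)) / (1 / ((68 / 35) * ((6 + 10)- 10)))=3366 / 7201879111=0.00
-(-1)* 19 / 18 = 19 / 18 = 1.06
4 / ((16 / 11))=2.75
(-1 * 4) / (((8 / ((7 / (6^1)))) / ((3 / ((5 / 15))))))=-5.25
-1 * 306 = -306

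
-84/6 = -14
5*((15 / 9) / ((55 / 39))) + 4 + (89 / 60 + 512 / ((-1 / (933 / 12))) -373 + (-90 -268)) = -26748221 / 660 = -40527.61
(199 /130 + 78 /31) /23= 16309 /92690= 0.18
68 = 68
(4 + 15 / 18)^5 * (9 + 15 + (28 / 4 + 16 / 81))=51831673523 / 629856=82291.31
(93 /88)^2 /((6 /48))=8649 /968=8.93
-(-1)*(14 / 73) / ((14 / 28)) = 28 / 73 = 0.38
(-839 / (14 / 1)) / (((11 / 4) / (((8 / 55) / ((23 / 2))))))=-26848 / 97405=-0.28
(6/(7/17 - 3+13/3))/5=306/445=0.69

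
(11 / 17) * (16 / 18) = 88 / 153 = 0.58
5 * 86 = 430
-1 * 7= -7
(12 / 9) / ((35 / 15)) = 4 / 7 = 0.57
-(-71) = 71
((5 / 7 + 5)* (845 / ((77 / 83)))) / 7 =2805400 / 3773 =743.55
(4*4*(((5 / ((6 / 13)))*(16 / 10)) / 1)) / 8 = 104 / 3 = 34.67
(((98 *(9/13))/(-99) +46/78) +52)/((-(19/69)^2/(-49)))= 1731548721/51623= 33542.19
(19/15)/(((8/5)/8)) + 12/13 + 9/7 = 8.54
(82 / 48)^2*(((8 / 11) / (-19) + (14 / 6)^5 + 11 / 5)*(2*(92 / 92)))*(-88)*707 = -5381453449421 / 207765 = -25901636.22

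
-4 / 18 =-2 / 9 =-0.22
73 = 73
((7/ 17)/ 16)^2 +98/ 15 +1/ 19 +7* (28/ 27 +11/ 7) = 4714978037/ 189768960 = 24.85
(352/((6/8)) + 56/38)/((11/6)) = 53672/209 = 256.80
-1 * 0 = 0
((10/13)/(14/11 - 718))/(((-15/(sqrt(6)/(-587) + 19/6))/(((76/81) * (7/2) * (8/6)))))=55594/56037501 - 5852 * sqrt(6)/10964671029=0.00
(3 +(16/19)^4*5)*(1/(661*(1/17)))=12216931/86142181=0.14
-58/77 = -0.75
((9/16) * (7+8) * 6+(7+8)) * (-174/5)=-9135/4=-2283.75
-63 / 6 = -21 / 2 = -10.50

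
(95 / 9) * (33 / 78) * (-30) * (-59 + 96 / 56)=2095225 / 273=7674.82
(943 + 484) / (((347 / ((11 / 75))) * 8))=15697 / 208200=0.08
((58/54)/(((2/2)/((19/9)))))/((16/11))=1.56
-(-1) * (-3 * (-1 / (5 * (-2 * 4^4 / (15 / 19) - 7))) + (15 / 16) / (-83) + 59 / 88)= 0.66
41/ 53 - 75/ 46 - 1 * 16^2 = -626217/ 2438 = -256.86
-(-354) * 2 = 708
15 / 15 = 1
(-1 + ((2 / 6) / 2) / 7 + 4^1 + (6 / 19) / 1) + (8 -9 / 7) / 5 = 2669 / 570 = 4.68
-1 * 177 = -177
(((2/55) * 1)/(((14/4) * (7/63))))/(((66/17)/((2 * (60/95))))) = 2448/80465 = 0.03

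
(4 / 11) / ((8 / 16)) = 8 / 11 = 0.73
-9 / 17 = -0.53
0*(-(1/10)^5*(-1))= 0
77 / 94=0.82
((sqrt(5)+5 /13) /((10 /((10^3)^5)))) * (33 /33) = 500000000000000 /13+100000000000000 * sqrt(5) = 262068336211517.43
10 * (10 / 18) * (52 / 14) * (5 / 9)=6500 / 567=11.46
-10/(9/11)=-110/9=-12.22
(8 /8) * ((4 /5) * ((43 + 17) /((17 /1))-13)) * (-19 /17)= 12236 /1445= 8.47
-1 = -1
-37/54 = -0.69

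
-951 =-951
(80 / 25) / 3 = 16 / 15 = 1.07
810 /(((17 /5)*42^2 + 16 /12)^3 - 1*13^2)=2733750 /728611268545529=0.00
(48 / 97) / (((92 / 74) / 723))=642024 / 2231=287.77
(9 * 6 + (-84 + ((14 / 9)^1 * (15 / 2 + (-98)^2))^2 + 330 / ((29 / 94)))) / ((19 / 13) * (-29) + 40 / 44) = -75088679531437 / 13931919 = -5389686.77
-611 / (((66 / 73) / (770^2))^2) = -2364854739747500 / 9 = -262761637749722.22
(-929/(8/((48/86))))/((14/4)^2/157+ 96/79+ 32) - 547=-12996305249/23674983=-548.95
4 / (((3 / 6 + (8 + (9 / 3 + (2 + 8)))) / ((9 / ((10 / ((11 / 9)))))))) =0.20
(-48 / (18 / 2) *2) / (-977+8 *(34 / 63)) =672 / 61279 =0.01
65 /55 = 13 /11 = 1.18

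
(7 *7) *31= 1519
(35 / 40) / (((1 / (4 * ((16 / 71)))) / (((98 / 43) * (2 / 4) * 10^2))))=274400 / 3053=89.88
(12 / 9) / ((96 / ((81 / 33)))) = 3 / 88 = 0.03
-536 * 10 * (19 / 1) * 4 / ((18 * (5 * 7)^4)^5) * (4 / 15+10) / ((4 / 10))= -28006 / 38514711101594851742191314697265625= -0.00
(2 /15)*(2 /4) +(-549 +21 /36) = -10967 /20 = -548.35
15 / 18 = 5 / 6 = 0.83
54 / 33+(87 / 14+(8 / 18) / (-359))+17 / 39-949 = -6084977233 / 6468462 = -940.71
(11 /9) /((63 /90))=110 /63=1.75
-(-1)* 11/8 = 11/8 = 1.38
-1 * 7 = -7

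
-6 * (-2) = 12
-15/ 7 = -2.14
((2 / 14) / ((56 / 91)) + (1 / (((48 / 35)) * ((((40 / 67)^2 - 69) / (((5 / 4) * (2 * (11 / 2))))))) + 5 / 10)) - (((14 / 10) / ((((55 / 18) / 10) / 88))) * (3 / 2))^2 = -3787142390045579 / 10353537600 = -365782.45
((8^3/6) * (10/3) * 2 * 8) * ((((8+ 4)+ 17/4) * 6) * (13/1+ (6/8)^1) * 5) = 91520000/3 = 30506666.67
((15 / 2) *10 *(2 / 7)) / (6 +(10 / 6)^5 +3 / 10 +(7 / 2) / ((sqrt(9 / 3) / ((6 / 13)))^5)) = 2339562758768121919500 / 2091889908019918289983 -47356877571120000 *sqrt(3) / 298841415431416898569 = 1.12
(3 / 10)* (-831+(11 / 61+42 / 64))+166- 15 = -1913917 / 19520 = -98.05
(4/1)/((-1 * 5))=-4/5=-0.80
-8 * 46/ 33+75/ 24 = -2119/ 264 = -8.03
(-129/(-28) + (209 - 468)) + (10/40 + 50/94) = -83438/329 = -253.61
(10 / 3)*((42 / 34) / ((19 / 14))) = 980 / 323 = 3.03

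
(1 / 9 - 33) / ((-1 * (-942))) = -0.03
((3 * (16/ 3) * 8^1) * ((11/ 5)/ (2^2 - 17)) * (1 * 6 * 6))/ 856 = -6336/ 6955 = -0.91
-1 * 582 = -582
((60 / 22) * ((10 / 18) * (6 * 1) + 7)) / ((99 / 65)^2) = 1309750 / 107811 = 12.15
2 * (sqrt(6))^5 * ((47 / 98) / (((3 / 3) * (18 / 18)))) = 1692 * sqrt(6) / 49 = 84.58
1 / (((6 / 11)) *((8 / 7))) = 77 / 48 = 1.60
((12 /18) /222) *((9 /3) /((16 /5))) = 5 /1776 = 0.00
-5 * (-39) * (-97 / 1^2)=-18915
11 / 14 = 0.79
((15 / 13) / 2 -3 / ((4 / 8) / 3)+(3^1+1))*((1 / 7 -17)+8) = 118.89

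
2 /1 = 2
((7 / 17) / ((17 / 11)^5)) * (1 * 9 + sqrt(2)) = 1127357 * sqrt(2) / 24137569 + 10146213 / 24137569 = 0.49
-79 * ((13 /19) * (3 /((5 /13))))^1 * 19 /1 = -40053 /5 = -8010.60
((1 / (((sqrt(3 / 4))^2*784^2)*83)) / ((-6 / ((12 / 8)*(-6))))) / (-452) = -0.00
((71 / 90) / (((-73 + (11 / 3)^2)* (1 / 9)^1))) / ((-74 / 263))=168057 / 396640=0.42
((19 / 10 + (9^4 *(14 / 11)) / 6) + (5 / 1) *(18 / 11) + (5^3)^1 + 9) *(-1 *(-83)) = 127472.15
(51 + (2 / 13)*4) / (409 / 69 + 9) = 46299 / 13390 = 3.46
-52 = -52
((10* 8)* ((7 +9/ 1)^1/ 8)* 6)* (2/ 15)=128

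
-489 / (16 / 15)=-7335 / 16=-458.44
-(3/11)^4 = -81/14641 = -0.01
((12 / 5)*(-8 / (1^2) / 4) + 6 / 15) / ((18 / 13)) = -143 / 45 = -3.18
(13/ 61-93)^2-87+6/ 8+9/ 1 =126992611/ 14884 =8532.16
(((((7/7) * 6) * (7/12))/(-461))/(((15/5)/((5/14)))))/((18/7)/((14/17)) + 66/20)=-1225/8704602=-0.00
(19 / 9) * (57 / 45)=361 / 135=2.67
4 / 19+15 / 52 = 493 / 988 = 0.50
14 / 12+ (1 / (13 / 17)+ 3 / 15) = 1043 / 390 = 2.67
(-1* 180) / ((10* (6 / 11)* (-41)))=33 / 41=0.80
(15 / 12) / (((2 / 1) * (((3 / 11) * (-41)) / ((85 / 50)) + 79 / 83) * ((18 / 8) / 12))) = -155210 / 261951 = -0.59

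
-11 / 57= -0.19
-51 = -51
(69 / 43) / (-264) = -23 / 3784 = -0.01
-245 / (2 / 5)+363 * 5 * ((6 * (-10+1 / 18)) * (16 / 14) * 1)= -1741295 / 14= -124378.21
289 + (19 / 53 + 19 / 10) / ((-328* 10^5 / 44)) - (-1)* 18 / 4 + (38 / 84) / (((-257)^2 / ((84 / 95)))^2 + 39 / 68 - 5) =293.50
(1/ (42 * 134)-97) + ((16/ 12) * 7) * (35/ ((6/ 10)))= 7554655/ 16884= 447.44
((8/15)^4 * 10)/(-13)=-8192/131625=-0.06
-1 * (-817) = 817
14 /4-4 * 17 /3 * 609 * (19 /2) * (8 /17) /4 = -30849 /2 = -15424.50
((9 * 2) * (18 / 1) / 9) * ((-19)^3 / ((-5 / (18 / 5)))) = 4444632 / 25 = 177785.28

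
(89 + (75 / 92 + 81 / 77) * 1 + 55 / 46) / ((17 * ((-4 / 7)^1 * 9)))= -217391 / 206448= -1.05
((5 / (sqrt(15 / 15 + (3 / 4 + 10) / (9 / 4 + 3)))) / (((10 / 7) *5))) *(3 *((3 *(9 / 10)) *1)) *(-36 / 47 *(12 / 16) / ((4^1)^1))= -15309 *sqrt(21) / 150400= -0.47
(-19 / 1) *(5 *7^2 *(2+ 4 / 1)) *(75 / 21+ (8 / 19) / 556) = -13868190 / 139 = -99771.15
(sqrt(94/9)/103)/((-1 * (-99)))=sqrt(94)/30591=0.00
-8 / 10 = -0.80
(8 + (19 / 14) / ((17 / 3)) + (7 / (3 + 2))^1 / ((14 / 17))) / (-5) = -5914 / 2975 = -1.99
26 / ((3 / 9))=78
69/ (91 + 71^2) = 69/ 5132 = 0.01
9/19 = 0.47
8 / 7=1.14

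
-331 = -331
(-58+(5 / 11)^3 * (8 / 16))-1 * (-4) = -143623 / 2662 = -53.95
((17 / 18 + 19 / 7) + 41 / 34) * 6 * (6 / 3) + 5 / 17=20945 / 357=58.67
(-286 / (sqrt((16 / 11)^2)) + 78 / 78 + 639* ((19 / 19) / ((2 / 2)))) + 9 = 3619 / 8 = 452.38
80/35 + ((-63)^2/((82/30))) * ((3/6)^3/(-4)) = -43.09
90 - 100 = -10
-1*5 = -5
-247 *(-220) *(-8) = -434720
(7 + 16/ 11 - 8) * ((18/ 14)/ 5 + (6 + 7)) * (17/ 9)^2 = 134096/ 6237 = 21.50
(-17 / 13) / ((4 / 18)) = -153 / 26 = -5.88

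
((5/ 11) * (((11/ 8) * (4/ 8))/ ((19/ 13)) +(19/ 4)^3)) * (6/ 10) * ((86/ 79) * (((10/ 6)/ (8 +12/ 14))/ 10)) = 39398793/ 65515648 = 0.60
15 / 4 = 3.75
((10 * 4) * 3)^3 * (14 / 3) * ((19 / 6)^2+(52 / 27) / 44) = 81216969.70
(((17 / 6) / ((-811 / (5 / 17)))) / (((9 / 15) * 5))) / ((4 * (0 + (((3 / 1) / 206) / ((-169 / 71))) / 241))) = 20975435 / 6218748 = 3.37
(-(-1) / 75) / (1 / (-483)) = -161 / 25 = -6.44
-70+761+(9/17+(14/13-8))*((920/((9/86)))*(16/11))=-197069619/2431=-81065.25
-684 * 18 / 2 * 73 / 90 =-24966 / 5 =-4993.20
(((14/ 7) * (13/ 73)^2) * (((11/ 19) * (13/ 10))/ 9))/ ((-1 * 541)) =-24167/ 2464955595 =-0.00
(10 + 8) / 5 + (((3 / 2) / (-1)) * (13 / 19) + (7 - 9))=109 / 190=0.57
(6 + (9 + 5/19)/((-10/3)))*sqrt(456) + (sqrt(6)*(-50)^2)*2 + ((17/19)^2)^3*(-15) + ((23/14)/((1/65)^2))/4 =612*sqrt(114)/95 + 4551407928215/2634569336 + 5000*sqrt(6) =14043.80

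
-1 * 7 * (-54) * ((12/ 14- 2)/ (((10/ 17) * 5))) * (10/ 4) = -1836/ 5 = -367.20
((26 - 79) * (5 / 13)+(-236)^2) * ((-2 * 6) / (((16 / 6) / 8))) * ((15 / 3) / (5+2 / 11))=-477696780 / 247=-1933995.06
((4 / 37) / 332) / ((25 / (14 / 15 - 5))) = -61 / 1151625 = -0.00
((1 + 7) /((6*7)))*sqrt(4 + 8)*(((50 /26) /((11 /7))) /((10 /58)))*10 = 11600*sqrt(3) /429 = 46.83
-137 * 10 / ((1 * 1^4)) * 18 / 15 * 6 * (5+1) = -59184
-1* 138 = -138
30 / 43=0.70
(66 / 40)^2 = 2.72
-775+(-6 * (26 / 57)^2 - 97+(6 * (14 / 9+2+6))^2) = 2413.86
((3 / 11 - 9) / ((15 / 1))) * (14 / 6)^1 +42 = 6706 / 165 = 40.64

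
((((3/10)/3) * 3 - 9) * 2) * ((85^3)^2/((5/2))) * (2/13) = -5249921257500/13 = -403840096730.77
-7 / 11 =-0.64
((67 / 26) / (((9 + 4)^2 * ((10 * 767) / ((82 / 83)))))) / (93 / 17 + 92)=46699 / 2317533505690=0.00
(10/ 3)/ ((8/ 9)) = 15/ 4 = 3.75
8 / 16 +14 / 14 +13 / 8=25 / 8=3.12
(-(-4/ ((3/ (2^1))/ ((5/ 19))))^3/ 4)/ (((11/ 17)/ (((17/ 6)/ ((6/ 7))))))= 8092000/ 18334107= 0.44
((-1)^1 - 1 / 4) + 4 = 11 / 4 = 2.75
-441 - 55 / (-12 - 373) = -440.86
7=7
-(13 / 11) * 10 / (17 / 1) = -130 / 187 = -0.70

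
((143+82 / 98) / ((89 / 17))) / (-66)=-59908 / 143913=-0.42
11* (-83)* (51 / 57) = -15521 / 19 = -816.89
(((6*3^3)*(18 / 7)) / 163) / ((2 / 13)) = 16.61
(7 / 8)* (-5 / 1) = -35 / 8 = -4.38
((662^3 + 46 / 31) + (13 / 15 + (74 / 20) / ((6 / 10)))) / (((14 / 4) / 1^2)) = 269809308961 / 3255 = 82890724.72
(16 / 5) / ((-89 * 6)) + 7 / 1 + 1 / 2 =20009 / 2670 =7.49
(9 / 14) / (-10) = -0.06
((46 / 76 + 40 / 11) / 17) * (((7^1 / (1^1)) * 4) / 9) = 0.78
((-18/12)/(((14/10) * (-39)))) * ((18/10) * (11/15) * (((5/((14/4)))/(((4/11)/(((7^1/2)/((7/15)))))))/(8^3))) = 5445/2609152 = 0.00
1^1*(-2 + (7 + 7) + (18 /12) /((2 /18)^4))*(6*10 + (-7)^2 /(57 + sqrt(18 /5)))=2162481955 /3606 - 321881*sqrt(10) /3606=599407.68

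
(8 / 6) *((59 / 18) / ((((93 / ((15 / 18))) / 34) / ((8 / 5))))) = 16048 / 7533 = 2.13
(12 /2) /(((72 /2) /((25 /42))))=25 /252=0.10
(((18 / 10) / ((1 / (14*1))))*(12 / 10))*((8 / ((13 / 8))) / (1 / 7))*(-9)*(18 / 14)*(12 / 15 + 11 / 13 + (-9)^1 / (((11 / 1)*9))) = -4358043648 / 232375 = -18754.36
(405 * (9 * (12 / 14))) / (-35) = -4374 / 49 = -89.27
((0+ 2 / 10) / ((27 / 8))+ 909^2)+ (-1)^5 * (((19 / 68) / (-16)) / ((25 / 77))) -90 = 606754753421 / 734400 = 826191.11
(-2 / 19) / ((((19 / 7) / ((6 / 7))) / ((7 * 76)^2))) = -9408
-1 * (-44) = 44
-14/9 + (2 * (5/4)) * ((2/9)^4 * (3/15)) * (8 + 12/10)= -50662/32805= -1.54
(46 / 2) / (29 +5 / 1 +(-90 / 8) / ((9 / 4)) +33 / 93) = 713 / 910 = 0.78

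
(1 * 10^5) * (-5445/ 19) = -544500000/ 19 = -28657894.74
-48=-48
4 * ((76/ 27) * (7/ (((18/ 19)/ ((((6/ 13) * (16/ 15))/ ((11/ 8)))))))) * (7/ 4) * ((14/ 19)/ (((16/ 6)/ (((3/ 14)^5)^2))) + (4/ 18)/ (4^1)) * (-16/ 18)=-29834581848233/ 11590004761335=-2.57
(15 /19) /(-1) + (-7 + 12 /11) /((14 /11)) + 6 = 151 /266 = 0.57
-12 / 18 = -2 / 3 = -0.67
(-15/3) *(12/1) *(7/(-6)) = 70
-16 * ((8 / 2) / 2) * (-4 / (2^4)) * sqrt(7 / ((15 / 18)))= 8 * sqrt(210) / 5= 23.19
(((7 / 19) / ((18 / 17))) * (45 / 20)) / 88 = 119 / 13376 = 0.01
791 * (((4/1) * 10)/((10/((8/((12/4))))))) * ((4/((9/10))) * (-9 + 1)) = -8099840/27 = -299994.07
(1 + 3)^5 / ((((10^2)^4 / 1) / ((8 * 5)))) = 32 / 78125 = 0.00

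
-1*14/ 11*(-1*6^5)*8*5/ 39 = 10150.49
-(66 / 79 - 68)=5306 / 79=67.16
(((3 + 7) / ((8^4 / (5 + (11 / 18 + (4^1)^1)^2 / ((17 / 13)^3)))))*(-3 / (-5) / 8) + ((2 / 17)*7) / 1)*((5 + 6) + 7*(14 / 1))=782879191645 / 8693415936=90.05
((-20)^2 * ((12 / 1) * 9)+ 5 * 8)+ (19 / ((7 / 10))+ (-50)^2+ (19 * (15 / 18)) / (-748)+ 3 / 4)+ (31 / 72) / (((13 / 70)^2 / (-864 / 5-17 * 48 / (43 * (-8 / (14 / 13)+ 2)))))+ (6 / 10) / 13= 946798689514213 / 21688506840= 43654.40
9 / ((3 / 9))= 27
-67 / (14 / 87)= -5829 / 14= -416.36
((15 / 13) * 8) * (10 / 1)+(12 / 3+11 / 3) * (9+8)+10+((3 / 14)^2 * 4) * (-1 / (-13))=444604 / 1911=232.66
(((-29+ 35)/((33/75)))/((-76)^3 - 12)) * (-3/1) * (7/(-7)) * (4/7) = -450/8450519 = -0.00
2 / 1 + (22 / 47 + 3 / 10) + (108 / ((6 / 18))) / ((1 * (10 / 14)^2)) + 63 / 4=3071723 / 4700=653.56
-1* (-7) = 7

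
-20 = -20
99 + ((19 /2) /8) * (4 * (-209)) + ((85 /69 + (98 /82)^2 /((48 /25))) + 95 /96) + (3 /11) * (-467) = -41569087243 /40828128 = -1018.15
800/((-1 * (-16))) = 50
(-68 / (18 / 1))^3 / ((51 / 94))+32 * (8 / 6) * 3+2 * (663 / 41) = 5466890 / 89667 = 60.97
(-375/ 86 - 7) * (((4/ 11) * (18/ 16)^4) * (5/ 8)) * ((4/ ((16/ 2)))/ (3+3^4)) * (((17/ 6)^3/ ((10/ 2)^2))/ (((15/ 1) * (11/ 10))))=-129600027/ 95475466240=-0.00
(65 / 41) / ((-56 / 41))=-1.16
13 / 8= 1.62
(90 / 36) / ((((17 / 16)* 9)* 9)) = 40 / 1377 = 0.03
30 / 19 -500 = -9470 / 19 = -498.42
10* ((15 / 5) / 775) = 6 / 155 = 0.04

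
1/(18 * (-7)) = -0.01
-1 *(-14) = 14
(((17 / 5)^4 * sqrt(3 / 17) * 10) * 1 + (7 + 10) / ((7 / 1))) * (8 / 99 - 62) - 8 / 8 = -12046676 * sqrt(51) / 2475 - 104903 / 693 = -34911.16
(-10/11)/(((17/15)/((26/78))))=-50/187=-0.27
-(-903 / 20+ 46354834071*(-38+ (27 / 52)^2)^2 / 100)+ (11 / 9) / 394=-5061896273813597777123 / 7670707200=-659899555781.98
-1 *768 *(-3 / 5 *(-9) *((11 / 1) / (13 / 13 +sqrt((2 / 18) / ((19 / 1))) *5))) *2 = -39004416 / 365 +684288 *sqrt(19) / 73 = -66001.93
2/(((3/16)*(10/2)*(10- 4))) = 16/45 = 0.36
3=3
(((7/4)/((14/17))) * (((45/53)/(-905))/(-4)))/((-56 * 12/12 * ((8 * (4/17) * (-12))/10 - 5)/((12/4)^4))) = 1053405/10606634752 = 0.00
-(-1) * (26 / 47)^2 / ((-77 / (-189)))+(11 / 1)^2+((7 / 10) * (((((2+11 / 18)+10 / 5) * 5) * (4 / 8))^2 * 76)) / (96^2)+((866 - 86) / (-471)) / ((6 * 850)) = 237259772221847563 / 1936530989015040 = 122.52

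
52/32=13/8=1.62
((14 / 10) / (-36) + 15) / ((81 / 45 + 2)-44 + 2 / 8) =-2693 / 7191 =-0.37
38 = 38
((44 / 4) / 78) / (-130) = -11 / 10140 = -0.00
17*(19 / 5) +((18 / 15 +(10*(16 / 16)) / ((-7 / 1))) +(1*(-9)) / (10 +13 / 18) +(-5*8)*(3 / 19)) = 7343421 / 128345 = 57.22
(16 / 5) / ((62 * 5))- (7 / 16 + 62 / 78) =-590983 / 483600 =-1.22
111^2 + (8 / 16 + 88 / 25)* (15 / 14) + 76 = 1736183 / 140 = 12401.31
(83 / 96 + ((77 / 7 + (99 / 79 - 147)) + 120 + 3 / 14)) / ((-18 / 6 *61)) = 0.07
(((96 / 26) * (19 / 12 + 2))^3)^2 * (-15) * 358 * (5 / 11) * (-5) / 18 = 3637137098.71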